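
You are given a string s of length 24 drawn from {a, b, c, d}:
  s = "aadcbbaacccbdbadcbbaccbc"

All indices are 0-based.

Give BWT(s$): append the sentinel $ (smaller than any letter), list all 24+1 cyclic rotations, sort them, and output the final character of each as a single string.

rank  rotation                   last
    0  $aadcbbaacccbdbadcbbaccbc  c
    1  aacccbdbadcbbaccbc$aadcbb  b
    2  aadcbbaacccbdbadcbbaccbc$  $
    3  accbc$aadcbbaacccbdbadcbb  b
    4  acccbdbadcbbaccbc$aadcbba  a
    5  adcbbaacccbdbadcbbaccbc$a  a
    6  adcbbaccbc$aadcbbaacccbdb  b
    7  baacccbdbadcbbaccbc$aadcb  b
    8  baccbc$aadcbbaacccbdbadcb  b
    9  badcbbaccbc$aadcbbaacccbd  d
   10  bbaacccbdbadcbbaccbc$aadc  c
   11  bbaccbc$aadcbbaacccbdbadc  c
   12  bc$aadcbbaacccbdbadcbbacc  c
   13  bdbadcbbaccbc$aadcbbaaccc  c
   14  c$aadcbbaacccbdbadcbbaccb  b
   15  cbbaacccbdbadcbbaccbc$aad  d
   16  cbbaccbc$aadcbbaacccbdbad  d
   17  cbc$aadcbbaacccbdbadcbbac  c
   18  cbdbadcbbaccbc$aadcbbaacc  c
   19  ccbc$aadcbbaacccbdbadcbba  a
   20  ccbdbadcbbaccbc$aadcbbaac  c
   21  cccbdbadcbbaccbc$aadcbbaa  a
   22  dbadcbbaccbc$aadcbbaacccb  b
   23  dcbbaacccbdbadcbbaccbc$aa  a
   24  dcbbaccbc$aadcbbaacccbdba  a

cb$baabbbdccccbddccacabaa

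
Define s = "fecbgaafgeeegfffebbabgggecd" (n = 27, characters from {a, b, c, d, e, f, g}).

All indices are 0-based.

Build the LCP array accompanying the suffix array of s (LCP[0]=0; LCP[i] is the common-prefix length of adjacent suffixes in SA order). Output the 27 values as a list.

rank | idx | suffix
   0 |   5 | aafgeeegfffebbabgggecd
   1 |  19 | abgggecd
   2 |   6 | afgeeegfffebbabgggecd
   3 |  18 | babgggecd
   4 |  17 | bbabgggecd
   5 |   3 | bgaafgeeegfffebbabgggecd
   6 |  20 | bgggecd
   7 |   2 | cbgaafgeeegfffebbabgggecd
   8 |  25 | cd
   9 |  26 | d
  10 |  16 | ebbabgggecd
  11 |   1 | ecbgaafgeeegfffebbabgggecd
  12 |  24 | ecd
  13 |   9 | eeegfffebbabgggecd
  14 |  10 | eegfffebbabgggecd
  15 |  11 | egfffebbabgggecd
  16 |  15 | febbabgggecd
  17 |   0 | fecbgaafgeeegfffebbabgggecd
  18 |  14 | ffebbabgggecd
  19 |  13 | fffebbabgggecd
  20 |   7 | fgeeegfffebbabgggecd
  21 |   4 | gaafgeeegfffebbabgggecd
  22 |  23 | gecd
  23 |   8 | geeegfffebbabgggecd
  24 |  12 | gfffebbabgggecd
  25 |  22 | ggecd
  26 |  21 | gggecd

SA = [5, 19, 6, 18, 17, 3, 20, 2, 25, 26, 16, 1, 24, 9, 10, 11, 15, 0, 14, 13, 7, 4, 23, 8, 12, 22, 21]
[i] adj suffixes → lcp
  [1] 5/19 → 1 ('a')
  [2] 19/6 → 1 ('a')
  [3] 6/18 → 0 ('')
  [4] 18/17 → 1 ('b')
  [5] 17/3 → 1 ('b')
  [6] 3/20 → 2 ('bg')
  [7] 20/2 → 0 ('')
  [8] 2/25 → 1 ('c')
  [9] 25/26 → 0 ('')
  [10] 26/16 → 0 ('')
  [11] 16/1 → 1 ('e')
  [12] 1/24 → 2 ('ec')
  [13] 24/9 → 1 ('e')
  [14] 9/10 → 2 ('ee')
  [15] 10/11 → 1 ('e')
  [16] 11/15 → 0 ('')
  [17] 15/0 → 2 ('fe')
  [18] 0/14 → 1 ('f')
  [19] 14/13 → 2 ('ff')
  [20] 13/7 → 1 ('f')
  [21] 7/4 → 0 ('')
  [22] 4/23 → 1 ('g')
  [23] 23/8 → 2 ('ge')
  [24] 8/12 → 1 ('g')
  [25] 12/22 → 1 ('g')
  [26] 22/21 → 2 ('gg')

[0, 1, 1, 0, 1, 1, 2, 0, 1, 0, 0, 1, 2, 1, 2, 1, 0, 2, 1, 2, 1, 0, 1, 2, 1, 1, 2]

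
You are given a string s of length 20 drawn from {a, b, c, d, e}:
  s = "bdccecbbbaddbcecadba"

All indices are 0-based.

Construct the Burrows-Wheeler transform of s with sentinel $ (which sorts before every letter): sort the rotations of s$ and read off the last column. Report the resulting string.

rank  rotation               last
    0  $bdccecbbbaddbcecadba  a
    1  a$bdccecbbbaddbcecadb  b
    2  adba$bdccecbbbaddbcec  c
    3  addbcecadba$bdccecbbb  b
    4  ba$bdccecbbbaddbcecad  d
    5  baddbcecadba$bdccecbb  b
    6  bbaddbcecadba$bdccecb  b
    7  bbbaddbcecadba$bdccec  c
    8  bcecadba$bdccecbbbadd  d
    9  bdccecbbbaddbcecadba$  $
   10  cadba$bdccecbbbaddbce  e
   11  cbbbaddbcecadba$bdcce  e
   12  ccecbbbaddbcecadba$bd  d
   13  cecadba$bdccecbbbaddb  b
   14  cecbbbaddbcecadba$bdc  c
   15  dba$bdccecbbbaddbceca  a
   16  dbcecadba$bdccecbbbad  d
   17  dccecbbbaddbcecadba$b  b
   18  ddbcecadba$bdccecbbba  a
   19  ecadba$bdccecbbbaddbc  c
   20  ecbbbaddbcecadba$bdcc  c

abcbdbbcd$eedbcadbacc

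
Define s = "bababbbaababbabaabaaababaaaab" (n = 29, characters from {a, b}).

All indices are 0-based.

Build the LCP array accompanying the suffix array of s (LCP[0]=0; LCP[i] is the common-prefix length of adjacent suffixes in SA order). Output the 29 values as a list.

[0, 3, 4, 2, 3, 4, 5, 1, 2, 5, 4, 3, 4, 5, 2, 3, 0, 1, 4, 3, 5, 2, 5, 4, 3, 4, 1, 3, 2]

rank | idx | suffix
   0 |  24 | aaaab
   1 |  25 | aaab
   2 |  18 | aaababaaaab
   3 |  26 | aab
   4 |  15 | aabaaababaaaab
   5 |  19 | aababaaaab
   6 |   7 | aababbabaabaaababaaaab
   7 |  27 | ab
   8 |  22 | abaaaab
   9 |  16 | abaaababaaaab
  10 |  13 | abaabaaababaaaab
  11 |  20 | ababaaaab
  12 |   8 | ababbabaabaaababaaaab
  13 |   1 | ababbbaababbabaabaaababaaaab
  14 |  10 | abbabaabaaababaaaab
  15 |   3 | abbbaababbabaabaaababaaaab
  16 |  28 | b
  17 |  23 | baaaab
  18 |  17 | baaababaaaab
  19 |  14 | baabaaababaaaab
  20 |   6 | baababbabaabaaababaaaab
  21 |  21 | babaaaab
  22 |  12 | babaabaaababaaaab
  23 |   0 | bababbbaababbabaabaaababaaaab
  24 |   9 | babbabaabaaababaaaab
  25 |   2 | babbbaababbabaabaaababaaaab
  26 |   5 | bbaababbabaabaaababaaaab
  27 |  11 | bbabaabaaababaaaab
  28 |   4 | bbbaababbabaabaaababaaaab

SA = [24, 25, 18, 26, 15, 19, 7, 27, 22, 16, 13, 20, 8, 1, 10, 3, 28, 23, 17, 14, 6, 21, 12, 0, 9, 2, 5, 11, 4]
rank  pair      lcp
   1  s[24:],s[25:]  3  'aaa'
   2  s[25:],s[18:]  4  'aaab'
   3  s[18:],s[26:]  2  'aa'
   4  s[26:],s[15:]  3  'aab'
   5  s[15:],s[19:]  4  'aaba'
   6  s[19:],s[7:]  5  'aabab'
   7  s[7:],s[27:]  1  'a'
   8  s[27:],s[22:]  2  'ab'
   9  s[22:],s[16:]  5  'abaaa'
  10  s[16:],s[13:]  4  'abaa'
  11  s[13:],s[20:]  3  'aba'
  12  s[20:],s[8:]  4  'abab'
  13  s[8:],s[1:]  5  'ababb'
  14  s[1:],s[10:]  2  'ab'
  15  s[10:],s[3:]  3  'abb'
  16  s[3:],s[28:]  0  ''
  17  s[28:],s[23:]  1  'b'
  18  s[23:],s[17:]  4  'baaa'
  19  s[17:],s[14:]  3  'baa'
  20  s[14:],s[6:]  5  'baaba'
  21  s[6:],s[21:]  2  'ba'
  22  s[21:],s[12:]  5  'babaa'
  23  s[12:],s[0:]  4  'baba'
  24  s[0:],s[9:]  3  'bab'
  25  s[9:],s[2:]  4  'babb'
  26  s[2:],s[5:]  1  'b'
  27  s[5:],s[11:]  3  'bba'
  28  s[11:],s[4:]  2  'bb'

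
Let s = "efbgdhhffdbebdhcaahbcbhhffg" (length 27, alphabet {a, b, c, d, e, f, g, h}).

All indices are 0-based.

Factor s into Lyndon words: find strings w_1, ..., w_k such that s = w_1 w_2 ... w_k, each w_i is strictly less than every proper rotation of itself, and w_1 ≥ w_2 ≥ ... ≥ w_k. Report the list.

emit factor 1: 'ef' (i=0, period=2)
emit factor 2: 'bgdhhffd' (i=2, period=8)
emit factor 3: 'be' (i=10, period=2)
emit factor 4: 'bdhc' (i=12, period=4)
emit factor 5: 'aahbcbhhffg' (i=16, period=11)

["ef", "bgdhhffd", "be", "bdhc", "aahbcbhhffg"]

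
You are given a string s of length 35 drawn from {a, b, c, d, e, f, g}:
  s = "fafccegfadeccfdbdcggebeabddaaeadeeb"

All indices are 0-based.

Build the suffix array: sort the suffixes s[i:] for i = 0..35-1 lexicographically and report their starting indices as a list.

rank | idx | suffix
   0 |  27 | aaeadeeb
   1 |  23 | abddaaeadeeb
   2 |   8 | adeccfdbdcggebeabddaaeadeeb
   3 |  30 | adeeb
   4 |  28 | aeadeeb
   5 |   1 | afccegfadeccfdbdcggebeabddaaeadeeb
   6 |  34 | b
   7 |  15 | bdcggebeabddaaeadeeb
   8 |  24 | bddaaeadeeb
   9 |  21 | beabddaaeadeeb
  10 |   3 | ccegfadeccfdbdcggebeabddaaeadeeb
  11 |  11 | ccfdbdcggebeabddaaeadeeb
  12 |   4 | cegfadeccfdbdcggebeabddaaeadeeb
  13 |  12 | cfdbdcggebeabddaaeadeeb
  14 |  17 | cggebeabddaaeadeeb
  15 |  26 | daaeadeeb
  16 |  14 | dbdcggebeabddaaeadeeb
  17 |  16 | dcggebeabddaaeadeeb
  18 |  25 | ddaaeadeeb
  19 |   9 | deccfdbdcggebeabddaaeadeeb
  20 |  31 | deeb
  21 |  22 | eabddaaeadeeb
  22 |  29 | eadeeb
  23 |  33 | eb
  24 |  20 | ebeabddaaeadeeb
  25 |  10 | eccfdbdcggebeabddaaeadeeb
  26 |  32 | eeb
  27 |   5 | egfadeccfdbdcggebeabddaaeadeeb
  28 |   7 | fadeccfdbdcggebeabddaaeadeeb
  29 |   0 | fafccegfadeccfdbdcggebeabddaaeadeeb
  30 |   2 | fccegfadeccfdbdcggebeabddaaeadeeb
  31 |  13 | fdbdcggebeabddaaeadeeb
  32 |  19 | gebeabddaaeadeeb
  33 |   6 | gfadeccfdbdcggebeabddaaeadeeb
  34 |  18 | ggebeabddaaeadeeb

[27, 23, 8, 30, 28, 1, 34, 15, 24, 21, 3, 11, 4, 12, 17, 26, 14, 16, 25, 9, 31, 22, 29, 33, 20, 10, 32, 5, 7, 0, 2, 13, 19, 6, 18]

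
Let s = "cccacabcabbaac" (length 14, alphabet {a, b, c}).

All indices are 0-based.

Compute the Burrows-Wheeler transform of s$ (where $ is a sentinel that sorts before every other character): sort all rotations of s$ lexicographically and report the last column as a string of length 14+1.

rank  rotation         last
    0  $cccacabcabbaac  c
    1  aac$cccacabcabb  b
    2  abbaac$cccacabc  c
    3  abcabbaac$cccac  c
    4  ac$cccacabcabba  a
    5  acabcabbaac$ccc  c
    6  baac$cccacabcab  b
    7  bbaac$cccacabca  a
    8  bcabbaac$cccaca  a
    9  c$cccacabcabbaa  a
   10  cabbaac$cccacab  b
   11  cabcabbaac$ccca  a
   12  cacabcabbaac$cc  c
   13  ccacabcabbaac$c  c
   14  cccacabcabbaac$  $

cbccacbaaabacc$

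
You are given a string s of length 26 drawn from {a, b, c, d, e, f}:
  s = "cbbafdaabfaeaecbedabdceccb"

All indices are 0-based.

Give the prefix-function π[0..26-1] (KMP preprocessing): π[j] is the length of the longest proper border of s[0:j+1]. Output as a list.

π[0] = 0
j=1 s[j]='b': π[1]=0 (border '')
j=2 s[j]='b': π[2]=0 (border '')
j=3 s[j]='a': π[3]=0 (border '')
j=4 s[j]='f': π[4]=0 (border '')
j=5 s[j]='d': π[5]=0 (border '')
j=6 s[j]='a': π[6]=0 (border '')
j=7 s[j]='a': π[7]=0 (border '')
j=8 s[j]='b': π[8]=0 (border '')
j=9 s[j]='f': π[9]=0 (border '')
j=10 s[j]='a': π[10]=0 (border '')
j=11 s[j]='e': π[11]=0 (border '')
j=12 s[j]='a': π[12]=0 (border '')
j=13 s[j]='e': π[13]=0 (border '')
j=14 s[j]='c': π[14]=1 (border 'c')
j=15 s[j]='b': π[15]=2 (border 'cb')
j=16 s[j]='e': k: 2→0; π[16]=0 (border '')
j=17 s[j]='d': π[17]=0 (border '')
j=18 s[j]='a': π[18]=0 (border '')
j=19 s[j]='b': π[19]=0 (border '')
j=20 s[j]='d': π[20]=0 (border '')
j=21 s[j]='c': π[21]=1 (border 'c')
j=22 s[j]='e': k: 1→0; π[22]=0 (border '')
j=23 s[j]='c': π[23]=1 (border 'c')
j=24 s[j]='c': k: 1→0; π[24]=1 (border 'c')
j=25 s[j]='b': π[25]=2 (border 'cb')

[0, 0, 0, 0, 0, 0, 0, 0, 0, 0, 0, 0, 0, 0, 1, 2, 0, 0, 0, 0, 0, 1, 0, 1, 1, 2]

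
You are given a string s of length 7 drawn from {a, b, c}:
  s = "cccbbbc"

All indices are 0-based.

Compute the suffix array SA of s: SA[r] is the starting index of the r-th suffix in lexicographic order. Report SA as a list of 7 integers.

rank→(start, suffix):
  0 → (3, 'bbbc')
  1 → (4, 'bbc')
  2 → (5, 'bc')
  3 → (6, 'c')
  4 → (2, 'cbbbc')
  5 → (1, 'ccbbbc')
  6 → (0, 'cccbbbc')

[3, 4, 5, 6, 2, 1, 0]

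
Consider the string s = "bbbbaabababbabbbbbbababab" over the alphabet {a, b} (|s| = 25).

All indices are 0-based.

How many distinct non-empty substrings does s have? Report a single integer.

249

rank→(start, suffix):
  0 → (4, 'aabababbabbbbbbababab')
  1 → (23, 'ab')
  2 → (21, 'abab')
  3 → (19, 'ababab')
  4 → (5, 'abababbabbbbbbababab')
  5 → (7, 'ababbabbbbbbababab')
  6 → (9, 'abbabbbbbbababab')
  7 → (12, 'abbbbbbababab')
  8 → (24, 'b')
  9 → (3, 'baabababbabbbbbbababab')
  10 → (22, 'bab')
  11 → (20, 'babab')
  12 → (18, 'bababab')
  13 → (6, 'bababbabbbbbbababab')
  14 → (8, 'babbabbbbbbababab')
  15 → (11, 'babbbbbbababab')
  16 → (2, 'bbaabababbabbbbbbababab')
  17 → (17, 'bbababab')
  18 → (10, 'bbabbbbbbababab')
  19 → (1, 'bbbaabababbabbbbbbababab')
  20 → (16, 'bbbababab')
  21 → (0, 'bbbbaabababbabbbbbbababab')
  22 → (15, 'bbbbababab')
  23 → (14, 'bbbbbababab')
  24 → (13, 'bbbbbbababab')

SA = [4, 23, 21, 19, 5, 7, 9, 12, 24, 3, 22, 20, 18, 6, 8, 11, 2, 17, 10, 1, 16, 0, 15, 14, 13]
i: (SA[i-1],SA[i]) lcp shared
  1: (4,23) 1 'a'
  2: (23,21) 2 'ab'
  3: (21,19) 4 'abab'
  4: (19,5) 6 'ababab'
  5: (5,7) 4 'abab'
  6: (7,9) 2 'ab'
  7: (9,12) 3 'abb'
  8: (12,24) 0 ''
  9: (24,3) 1 'b'
  10: (3,22) 2 'ba'
  11: (22,20) 3 'bab'
  12: (20,18) 5 'babab'
  13: (18,6) 5 'babab'
  14: (6,8) 3 'bab'
  15: (8,11) 4 'babb'
  16: (11,2) 1 'b'
  17: (2,17) 3 'bba'
  18: (17,10) 4 'bbab'
  19: (10,1) 2 'bb'
  20: (1,16) 4 'bbba'
  21: (16,0) 3 'bbb'
  22: (0,15) 5 'bbbba'
  23: (15,14) 4 'bbbb'
  24: (14,13) 5 'bbbbb'

n(n+1)/2 = 25·26/2 = 325
Σ LCP = 0 + 1 + 2 + 4 + 6 + 4 + 2 + 3 + 0 + 1 + 2 + 3 + 5 + 5 + 3 + 4 + 1 + 3 + 4 + 2 + 4 + 3 + 5 + 4 + 5 = 76
distinct = 325 − 76 = 249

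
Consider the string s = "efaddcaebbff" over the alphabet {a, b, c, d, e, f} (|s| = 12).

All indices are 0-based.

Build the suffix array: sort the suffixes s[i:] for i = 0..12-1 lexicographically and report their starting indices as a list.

sorted suffixes:
  #0 SA[0]=2  'addcaebbff'
  #1 SA[1]=6  'aebbff'
  #2 SA[2]=8  'bbff'
  #3 SA[3]=9  'bff'
  #4 SA[4]=5  'caebbff'
  #5 SA[5]=4  'dcaebbff'
  #6 SA[6]=3  'ddcaebbff'
  #7 SA[7]=7  'ebbff'
  #8 SA[8]=0  'efaddcaebbff'
  #9 SA[9]=11  'f'
  #10 SA[10]=1  'faddcaebbff'
  #11 SA[11]=10  'ff'

[2, 6, 8, 9, 5, 4, 3, 7, 0, 11, 1, 10]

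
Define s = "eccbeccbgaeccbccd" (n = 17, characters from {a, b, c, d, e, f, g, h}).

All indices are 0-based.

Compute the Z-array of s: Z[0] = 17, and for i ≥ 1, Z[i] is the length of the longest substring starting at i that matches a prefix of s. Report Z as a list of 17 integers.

Z[0]=17
i=1: outside box; Z[1]=0
i=2: outside box; Z[2]=0
i=3: outside box; Z[3]=0
i=4: outside box; Z[4]=4 scan→box=[4,8)
i=5: min(r-i=3, Z[1]=0)=0; Z[5]=0
i=6: min(r-i=2, Z[2]=0)=0; Z[6]=0
i=7: min(r-i=1, Z[3]=0)=0; Z[7]=0
i=8: outside box; Z[8]=0
i=9: outside box; Z[9]=0
i=10: outside box; Z[10]=4 scan→box=[10,14)
i=11: min(r-i=3, Z[1]=0)=0; Z[11]=0
i=12: min(r-i=2, Z[2]=0)=0; Z[12]=0
i=13: min(r-i=1, Z[3]=0)=0; Z[13]=0
i=14: outside box; Z[14]=0
i=15: outside box; Z[15]=0
i=16: outside box; Z[16]=0

[17, 0, 0, 0, 4, 0, 0, 0, 0, 0, 4, 0, 0, 0, 0, 0, 0]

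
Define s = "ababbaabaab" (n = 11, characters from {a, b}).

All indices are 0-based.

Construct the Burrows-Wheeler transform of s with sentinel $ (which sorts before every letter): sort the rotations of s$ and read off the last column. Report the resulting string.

bbbaa$baabaa

rank  rotation      last
    0  $ababbaabaab  b
    1  aab$ababbaab  b
    2  aabaab$ababb  b
    3  ab$ababbaaba  a
    4  abaab$ababba  a
    5  ababbaabaab$  $
    6  abbaabaab$ab  b
    7  b$ababbaabaa  a
    8  baab$ababbaa  a
    9  baabaab$abab  b
   10  babbaabaab$a  a
   11  bbaabaab$aba  a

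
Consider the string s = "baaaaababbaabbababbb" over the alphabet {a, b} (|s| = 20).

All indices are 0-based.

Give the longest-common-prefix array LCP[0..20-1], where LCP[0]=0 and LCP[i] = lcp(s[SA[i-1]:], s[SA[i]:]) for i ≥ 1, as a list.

rank→(start, suffix):
  0 → (1, 'aaaaababbaabbababbb')
  1 → (2, 'aaaababbaabbababbb')
  2 → (3, 'aaababbaabbababbb')
  3 → (4, 'aababbaabbababbb')
  4 → (10, 'aabbababbb')
  5 → (5, 'ababbaabbababbb')
  6 → (14, 'ababbb')
  7 → (7, 'abbaabbababbb')
  8 → (11, 'abbababbb')
  9 → (16, 'abbb')
  10 → (19, 'b')
  11 → (0, 'baaaaababbaabbababbb')
  12 → (9, 'baabbababbb')
  13 → (13, 'bababbb')
  14 → (6, 'babbaabbababbb')
  15 → (15, 'babbb')
  16 → (18, 'bb')
  17 → (8, 'bbaabbababbb')
  18 → (12, 'bbababbb')
  19 → (17, 'bbb')

SA = [1, 2, 3, 4, 10, 5, 14, 7, 11, 16, 19, 0, 9, 13, 6, 15, 18, 8, 12, 17]
[i] adj suffixes → lcp
  [1] 1/2 → 4 ('aaaa')
  [2] 2/3 → 3 ('aaa')
  [3] 3/4 → 2 ('aa')
  [4] 4/10 → 3 ('aab')
  [5] 10/5 → 1 ('a')
  [6] 5/14 → 5 ('ababb')
  [7] 14/7 → 2 ('ab')
  [8] 7/11 → 4 ('abba')
  [9] 11/16 → 3 ('abb')
  [10] 16/19 → 0 ('')
  [11] 19/0 → 1 ('b')
  [12] 0/9 → 3 ('baa')
  [13] 9/13 → 2 ('ba')
  [14] 13/6 → 3 ('bab')
  [15] 6/15 → 4 ('babb')
  [16] 15/18 → 1 ('b')
  [17] 18/8 → 2 ('bb')
  [18] 8/12 → 3 ('bba')
  [19] 12/17 → 2 ('bb')

[0, 4, 3, 2, 3, 1, 5, 2, 4, 3, 0, 1, 3, 2, 3, 4, 1, 2, 3, 2]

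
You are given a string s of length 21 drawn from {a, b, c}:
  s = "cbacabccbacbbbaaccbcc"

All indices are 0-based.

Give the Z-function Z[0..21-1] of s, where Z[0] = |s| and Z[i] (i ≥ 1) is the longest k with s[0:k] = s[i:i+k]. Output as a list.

[21, 0, 0, 1, 0, 0, 1, 4, 0, 0, 2, 0, 0, 0, 0, 0, 1, 2, 0, 1, 1]

Z[0]=21
i=1: outside box; Z[1]=0
i=2: outside box; Z[2]=0
i=3: outside box; Z[3]=1 scan→box=[3,4)
i=4: outside box; Z[4]=0
i=5: outside box; Z[5]=0
i=6: outside box; Z[6]=1 scan→box=[6,7)
i=7: outside box; Z[7]=4 scan→box=[7,11)
i=8: min(r-i=3, Z[1]=0)=0; Z[8]=0
i=9: min(r-i=2, Z[2]=0)=0; Z[9]=0
i=10: min(r-i=1, Z[3]=1)=1; Z[10]=2 scan→box=[10,12)
i=11: min(r-i=1, Z[1]=0)=0; Z[11]=0
i=12: outside box; Z[12]=0
i=13: outside box; Z[13]=0
i=14: outside box; Z[14]=0
i=15: outside box; Z[15]=0
i=16: outside box; Z[16]=1 scan→box=[16,17)
i=17: outside box; Z[17]=2 scan→box=[17,19)
i=18: min(r-i=1, Z[1]=0)=0; Z[18]=0
i=19: outside box; Z[19]=1 scan→box=[19,20)
i=20: outside box; Z[20]=1 scan→box=[20,21)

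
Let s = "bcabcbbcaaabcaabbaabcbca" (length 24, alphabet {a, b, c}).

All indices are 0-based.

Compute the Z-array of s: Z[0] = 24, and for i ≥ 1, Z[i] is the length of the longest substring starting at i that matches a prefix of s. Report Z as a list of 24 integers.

Z[0]=24
i=1: fresh scan; Z[1]=0
i=2: fresh scan; Z[2]=0
i=3: fresh scan; Z[3]=2 grow→box=[3,5)
i=4: min(r-i=1, Z[1]=0)=0; Z[4]=0
i=5: fresh scan; Z[5]=1 grow→box=[5,6)
i=6: fresh scan; Z[6]=3 grow→box=[6,9)
i=7: min(r-i=2, Z[1]=0)=0; Z[7]=0
i=8: min(r-i=1, Z[2]=0)=0; Z[8]=0
i=9: fresh scan; Z[9]=0
i=10: fresh scan; Z[10]=0
i=11: fresh scan; Z[11]=3 grow→box=[11,14)
i=12: min(r-i=2, Z[1]=0)=0; Z[12]=0
i=13: min(r-i=1, Z[2]=0)=0; Z[13]=0
i=14: fresh scan; Z[14]=0
i=15: fresh scan; Z[15]=1 grow→box=[15,16)
i=16: fresh scan; Z[16]=1 grow→box=[16,17)
i=17: fresh scan; Z[17]=0
i=18: fresh scan; Z[18]=0
i=19: fresh scan; Z[19]=2 grow→box=[19,21)
i=20: min(r-i=1, Z[1]=0)=0; Z[20]=0
i=21: fresh scan; Z[21]=3 grow→box=[21,24)
i=22: min(r-i=2, Z[1]=0)=0; Z[22]=0
i=23: min(r-i=1, Z[2]=0)=0; Z[23]=0

[24, 0, 0, 2, 0, 1, 3, 0, 0, 0, 0, 3, 0, 0, 0, 1, 1, 0, 0, 2, 0, 3, 0, 0]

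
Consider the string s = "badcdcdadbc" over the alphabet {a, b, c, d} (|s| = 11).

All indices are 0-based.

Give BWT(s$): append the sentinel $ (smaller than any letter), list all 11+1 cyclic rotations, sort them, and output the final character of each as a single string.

cdb$dbddcaca

rank  rotation      last
    0  $badcdcdadbc  c
    1  adbc$badcdcd  d
    2  adcdcdadbc$b  b
    3  badcdcdadbc$  $
    4  bc$badcdcdad  d
    5  c$badcdcdadb  b
    6  cdadbc$badcd  d
    7  cdcdadbc$bad  d
    8  dadbc$badcdc  c
    9  dbc$badcdcda  a
   10  dcdadbc$badc  c
   11  dcdcdadbc$ba  a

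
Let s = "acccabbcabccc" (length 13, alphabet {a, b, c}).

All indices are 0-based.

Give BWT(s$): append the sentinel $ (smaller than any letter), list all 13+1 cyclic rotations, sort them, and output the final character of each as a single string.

rank  rotation        last
    0  $acccabbcabccc  c
    1  abbcabccc$accc  c
    2  abccc$acccabbc  c
    3  acccabbcabccc$  $
    4  bbcabccc$accca  a
    5  bcabccc$acccab  b
    6  bccc$acccabbca  a
    7  c$acccabbcabcc  c
    8  cabbcabccc$acc  c
    9  cabccc$acccabb  b
   10  cc$acccabbcabc  c
   11  ccabbcabccc$ac  c
   12  ccc$acccabbcab  b
   13  cccabbcabccc$a  a

ccc$abaccbccba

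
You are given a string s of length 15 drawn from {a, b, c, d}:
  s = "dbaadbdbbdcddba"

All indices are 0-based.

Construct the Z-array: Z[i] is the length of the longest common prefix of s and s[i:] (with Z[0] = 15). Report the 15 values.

Z[0]=15
i=1: fresh scan; Z[1]=0
i=2: fresh scan; Z[2]=0
i=3: fresh scan; Z[3]=0
i=4: fresh scan; Z[4]=2 scan→box=[4,6)
i=5: min(r-i=1, Z[1]=0)=0; Z[5]=0
i=6: fresh scan; Z[6]=2 scan→box=[6,8)
i=7: min(r-i=1, Z[1]=0)=0; Z[7]=0
i=8: fresh scan; Z[8]=0
i=9: fresh scan; Z[9]=1 scan→box=[9,10)
i=10: fresh scan; Z[10]=0
i=11: fresh scan; Z[11]=1 scan→box=[11,12)
i=12: fresh scan; Z[12]=3 scan→box=[12,15)
i=13: min(r-i=2, Z[1]=0)=0; Z[13]=0
i=14: min(r-i=1, Z[2]=0)=0; Z[14]=0

[15, 0, 0, 0, 2, 0, 2, 0, 0, 1, 0, 1, 3, 0, 0]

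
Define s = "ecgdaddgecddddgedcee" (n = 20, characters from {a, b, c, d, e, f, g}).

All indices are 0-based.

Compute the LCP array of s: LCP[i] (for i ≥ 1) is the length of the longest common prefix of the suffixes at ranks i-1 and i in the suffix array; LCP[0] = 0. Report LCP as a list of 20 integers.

sorted suffixes:
  #0 SA[0]=4  'addgecddddgedcee'
  #1 SA[1]=9  'cddddgedcee'
  #2 SA[2]=17  'cee'
  #3 SA[3]=1  'cgdaddgecddddgedcee'
  #4 SA[4]=3  'daddgecddddgedcee'
  #5 SA[5]=16  'dcee'
  #6 SA[6]=10  'ddddgedcee'
  #7 SA[7]=11  'dddgedcee'
  #8 SA[8]=5  'ddgecddddgedcee'
  #9 SA[9]=12  'ddgedcee'
  #10 SA[10]=6  'dgecddddgedcee'
  #11 SA[11]=13  'dgedcee'
  #12 SA[12]=19  'e'
  #13 SA[13]=8  'ecddddgedcee'
  #14 SA[14]=0  'ecgdaddgecddddgedcee'
  #15 SA[15]=15  'edcee'
  #16 SA[16]=18  'ee'
  #17 SA[17]=2  'gdaddgecddddgedcee'
  #18 SA[18]=7  'gecddddgedcee'
  #19 SA[19]=14  'gedcee'

SA = [4, 9, 17, 1, 3, 16, 10, 11, 5, 12, 6, 13, 19, 8, 0, 15, 18, 2, 7, 14]
[i] adj suffixes → lcp
  [1] 4/9 → 0 ('')
  [2] 9/17 → 1 ('c')
  [3] 17/1 → 1 ('c')
  [4] 1/3 → 0 ('')
  [5] 3/16 → 1 ('d')
  [6] 16/10 → 1 ('d')
  [7] 10/11 → 3 ('ddd')
  [8] 11/5 → 2 ('dd')
  [9] 5/12 → 4 ('ddge')
  [10] 12/6 → 1 ('d')
  [11] 6/13 → 3 ('dge')
  [12] 13/19 → 0 ('')
  [13] 19/8 → 1 ('e')
  [14] 8/0 → 2 ('ec')
  [15] 0/15 → 1 ('e')
  [16] 15/18 → 1 ('e')
  [17] 18/2 → 0 ('')
  [18] 2/7 → 1 ('g')
  [19] 7/14 → 2 ('ge')

[0, 0, 1, 1, 0, 1, 1, 3, 2, 4, 1, 3, 0, 1, 2, 1, 1, 0, 1, 2]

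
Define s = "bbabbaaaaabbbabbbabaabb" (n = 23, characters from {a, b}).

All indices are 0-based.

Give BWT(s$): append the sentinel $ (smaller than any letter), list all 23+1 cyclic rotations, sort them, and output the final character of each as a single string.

rank  rotation                  last
    0  $bbabbaaaaabbbabbbabaabb  b
    1  aaaaabbbabbbabaabb$bbabb  b
    2  aaaabbbabbbabaabb$bbabba  a
    3  aaabbbabbbabaabb$bbabbaa  a
    4  aabb$bbabbaaaaabbbabbbab  b
    5  aabbbabbbabaabb$bbabbaaa  a
    6  abaabb$bbabbaaaaabbbabbb  b
    7  abb$bbabbaaaaabbbabbbaba  a
    8  abbaaaaabbbabbbabaabb$bb  b
    9  abbbabaabb$bbabbaaaaabbb  b
   10  abbbabbbabaabb$bbabbaaaa  a
   11  b$bbabbaaaaabbbabbbabaab  b
   12  baaaaabbbabbbabaabb$bbab  b
   13  baabb$bbabbaaaaabbbabbba  a
   14  babaabb$bbabbaaaaabbbabb  b
   15  babbaaaaabbbabbbabaabb$b  b
   16  babbbabaabb$bbabbaaaaabb  b
   17  bb$bbabbaaaaabbbabbbabaa  a
   18  bbaaaaabbbabbbabaabb$bba  a
   19  bbabaabb$bbabbaaaaabbbab  b
   20  bbabbaaaaabbbabbbabaabb$  $
   21  bbabbbabaabb$bbabbaaaaab  b
   22  bbbabaabb$bbabbaaaaabbba  a
   23  bbbabbbabaabb$bbabbaaaaa  a

bbaabababbabbabbbaab$baa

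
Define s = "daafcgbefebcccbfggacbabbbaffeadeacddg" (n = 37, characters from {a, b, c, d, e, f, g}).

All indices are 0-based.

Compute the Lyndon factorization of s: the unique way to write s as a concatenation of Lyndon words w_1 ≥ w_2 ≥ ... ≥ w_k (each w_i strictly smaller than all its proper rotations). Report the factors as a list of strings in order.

emit factor 1: 'd' (i=0, period=1)
emit factor 2: 'aafcgbefebcccbfggacbabbbaffeadeacddg' (i=1, period=36)

["d", "aafcgbefebcccbfggacbabbbaffeadeacddg"]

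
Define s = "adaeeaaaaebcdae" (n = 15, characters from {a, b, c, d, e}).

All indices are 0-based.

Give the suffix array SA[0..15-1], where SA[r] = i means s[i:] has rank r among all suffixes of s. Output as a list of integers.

[5, 6, 7, 0, 13, 8, 2, 10, 11, 12, 1, 14, 4, 9, 3]

rank | idx | suffix
   0 |   5 | aaaaebcdae
   1 |   6 | aaaebcdae
   2 |   7 | aaebcdae
   3 |   0 | adaeeaaaaebcdae
   4 |  13 | ae
   5 |   8 | aebcdae
   6 |   2 | aeeaaaaebcdae
   7 |  10 | bcdae
   8 |  11 | cdae
   9 |  12 | dae
  10 |   1 | daeeaaaaebcdae
  11 |  14 | e
  12 |   4 | eaaaaebcdae
  13 |   9 | ebcdae
  14 |   3 | eeaaaaebcdae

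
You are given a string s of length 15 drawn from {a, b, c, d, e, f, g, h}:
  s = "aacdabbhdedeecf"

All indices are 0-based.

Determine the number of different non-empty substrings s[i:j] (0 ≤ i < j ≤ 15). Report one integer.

111

rank→(start, suffix):
  0 → (0, 'aacdabbhdedeecf')
  1 → (4, 'abbhdedeecf')
  2 → (1, 'acdabbhdedeecf')
  3 → (5, 'bbhdedeecf')
  4 → (6, 'bhdedeecf')
  5 → (2, 'cdabbhdedeecf')
  6 → (13, 'cf')
  7 → (3, 'dabbhdedeecf')
  8 → (8, 'dedeecf')
  9 → (10, 'deecf')
  10 → (12, 'ecf')
  11 → (9, 'edeecf')
  12 → (11, 'eecf')
  13 → (14, 'f')
  14 → (7, 'hdedeecf')

SA = [0, 4, 1, 5, 6, 2, 13, 3, 8, 10, 12, 9, 11, 14, 7]
rank  pair      lcp
   1  s[0:],s[4:]  1  'a'
   2  s[4:],s[1:]  1  'a'
   3  s[1:],s[5:]  0  ''
   4  s[5:],s[6:]  1  'b'
   5  s[6:],s[2:]  0  ''
   6  s[2:],s[13:]  1  'c'
   7  s[13:],s[3:]  0  ''
   8  s[3:],s[8:]  1  'd'
   9  s[8:],s[10:]  2  'de'
  10  s[10:],s[12:]  0  ''
  11  s[12:],s[9:]  1  'e'
  12  s[9:],s[11:]  1  'e'
  13  s[11:],s[14:]  0  ''
  14  s[14:],s[7:]  0  ''

n(n+1)/2 = 15·16/2 = 120
Σ LCP = 0 + 1 + 1 + 0 + 1 + 0 + 1 + 0 + 1 + 2 + 0 + 1 + 1 + 0 + 0 = 9
distinct = 120 − 9 = 111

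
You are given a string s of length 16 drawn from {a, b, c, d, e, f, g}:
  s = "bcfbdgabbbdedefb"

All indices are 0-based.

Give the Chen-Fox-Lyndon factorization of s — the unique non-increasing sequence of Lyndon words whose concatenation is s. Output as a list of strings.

emit factor 1: 'bcfbdg' (i=0, period=6)
emit factor 2: 'abbbdedefb' (i=6, period=10)

["bcfbdg", "abbbdedefb"]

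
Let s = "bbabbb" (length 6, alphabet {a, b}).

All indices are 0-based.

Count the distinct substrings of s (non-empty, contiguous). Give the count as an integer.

15

rank | idx | suffix
   0 |   2 | abbb
   1 |   5 | b
   2 |   1 | babbb
   3 |   4 | bb
   4 |   0 | bbabbb
   5 |   3 | bbb

SA = [2, 5, 1, 4, 0, 3]
[i] adj suffixes → lcp
  [1] 2/5 → 0 ('')
  [2] 5/1 → 1 ('b')
  [3] 1/4 → 1 ('b')
  [4] 4/0 → 2 ('bb')
  [5] 0/3 → 2 ('bb')

n(n+1)/2 = 6·7/2 = 21
Σ LCP = 0 + 0 + 1 + 1 + 2 + 2 = 6
distinct = 21 − 6 = 15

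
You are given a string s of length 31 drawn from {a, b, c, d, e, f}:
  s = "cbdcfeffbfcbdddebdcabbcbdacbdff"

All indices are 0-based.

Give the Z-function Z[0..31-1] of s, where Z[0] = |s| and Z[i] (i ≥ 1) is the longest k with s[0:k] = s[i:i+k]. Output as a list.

Z[0]=31
i=1: i≥r, start 0; Z[1]=0
i=2: i≥r, start 0; Z[2]=0
i=3: i≥r, start 0; Z[3]=1 scan→box=[3,4)
i=4: i≥r, start 0; Z[4]=0
i=5: i≥r, start 0; Z[5]=0
i=6: i≥r, start 0; Z[6]=0
i=7: i≥r, start 0; Z[7]=0
i=8: i≥r, start 0; Z[8]=0
i=9: i≥r, start 0; Z[9]=0
i=10: i≥r, start 0; Z[10]=3 scan→box=[10,13)
i=11: min(r-i=2, Z[1]=0)=0; Z[11]=0
i=12: min(r-i=1, Z[2]=0)=0; Z[12]=0
i=13: i≥r, start 0; Z[13]=0
i=14: i≥r, start 0; Z[14]=0
i=15: i≥r, start 0; Z[15]=0
i=16: i≥r, start 0; Z[16]=0
i=17: i≥r, start 0; Z[17]=0
i=18: i≥r, start 0; Z[18]=1 scan→box=[18,19)
i=19: i≥r, start 0; Z[19]=0
i=20: i≥r, start 0; Z[20]=0
i=21: i≥r, start 0; Z[21]=0
i=22: i≥r, start 0; Z[22]=3 scan→box=[22,25)
i=23: min(r-i=2, Z[1]=0)=0; Z[23]=0
i=24: min(r-i=1, Z[2]=0)=0; Z[24]=0
i=25: i≥r, start 0; Z[25]=0
i=26: i≥r, start 0; Z[26]=3 scan→box=[26,29)
i=27: min(r-i=2, Z[1]=0)=0; Z[27]=0
i=28: min(r-i=1, Z[2]=0)=0; Z[28]=0
i=29: i≥r, start 0; Z[29]=0
i=30: i≥r, start 0; Z[30]=0

[31, 0, 0, 1, 0, 0, 0, 0, 0, 0, 3, 0, 0, 0, 0, 0, 0, 0, 1, 0, 0, 0, 3, 0, 0, 0, 3, 0, 0, 0, 0]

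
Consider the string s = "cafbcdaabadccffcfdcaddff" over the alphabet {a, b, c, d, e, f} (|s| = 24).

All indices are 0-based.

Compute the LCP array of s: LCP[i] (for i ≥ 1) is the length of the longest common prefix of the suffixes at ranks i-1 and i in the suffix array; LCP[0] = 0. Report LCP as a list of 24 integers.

[0, 1, 1, 2, 1, 0, 1, 0, 2, 1, 1, 1, 2, 0, 1, 2, 1, 1, 0, 1, 1, 1, 1, 2]

rank | idx | suffix
   0 |   6 | aabadccffcfdcaddff
   1 |   7 | abadccffcfdcaddff
   2 |   9 | adccffcfdcaddff
   3 |  19 | addff
   4 |   1 | afbcdaabadccffcfdcaddff
   5 |   8 | badccffcfdcaddff
   6 |   3 | bcdaabadccffcfdcaddff
   7 |  18 | caddff
   8 |   0 | cafbcdaabadccffcfdcaddff
   9 |  11 | ccffcfdcaddff
  10 |   4 | cdaabadccffcfdcaddff
  11 |  15 | cfdcaddff
  12 |  12 | cffcfdcaddff
  13 |   5 | daabadccffcfdcaddff
  14 |  17 | dcaddff
  15 |  10 | dccffcfdcaddff
  16 |  20 | ddff
  17 |  21 | dff
  18 |  23 | f
  19 |   2 | fbcdaabadccffcfdcaddff
  20 |  14 | fcfdcaddff
  21 |  16 | fdcaddff
  22 |  22 | ff
  23 |  13 | ffcfdcaddff

SA = [6, 7, 9, 19, 1, 8, 3, 18, 0, 11, 4, 15, 12, 5, 17, 10, 20, 21, 23, 2, 14, 16, 22, 13]
i: (SA[i-1],SA[i]) lcp shared
  1: (6,7) 1 'a'
  2: (7,9) 1 'a'
  3: (9,19) 2 'ad'
  4: (19,1) 1 'a'
  5: (1,8) 0 ''
  6: (8,3) 1 'b'
  7: (3,18) 0 ''
  8: (18,0) 2 'ca'
  9: (0,11) 1 'c'
  10: (11,4) 1 'c'
  11: (4,15) 1 'c'
  12: (15,12) 2 'cf'
  13: (12,5) 0 ''
  14: (5,17) 1 'd'
  15: (17,10) 2 'dc'
  16: (10,20) 1 'd'
  17: (20,21) 1 'd'
  18: (21,23) 0 ''
  19: (23,2) 1 'f'
  20: (2,14) 1 'f'
  21: (14,16) 1 'f'
  22: (16,22) 1 'f'
  23: (22,13) 2 'ff'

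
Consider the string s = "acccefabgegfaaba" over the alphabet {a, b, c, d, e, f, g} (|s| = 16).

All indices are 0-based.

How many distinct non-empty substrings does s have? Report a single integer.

rank→(start, suffix):
  0 → (15, 'a')
  1 → (12, 'aaba')
  2 → (13, 'aba')
  3 → (6, 'abgegfaaba')
  4 → (0, 'acccefabgegfaaba')
  5 → (14, 'ba')
  6 → (7, 'bgegfaaba')
  7 → (1, 'cccefabgegfaaba')
  8 → (2, 'ccefabgegfaaba')
  9 → (3, 'cefabgegfaaba')
  10 → (4, 'efabgegfaaba')
  11 → (9, 'egfaaba')
  12 → (11, 'faaba')
  13 → (5, 'fabgegfaaba')
  14 → (8, 'gegfaaba')
  15 → (10, 'gfaaba')

SA = [15, 12, 13, 6, 0, 14, 7, 1, 2, 3, 4, 9, 11, 5, 8, 10]
i: (SA[i-1],SA[i]) lcp shared
  1: (15,12) 1 'a'
  2: (12,13) 1 'a'
  3: (13,6) 2 'ab'
  4: (6,0) 1 'a'
  5: (0,14) 0 ''
  6: (14,7) 1 'b'
  7: (7,1) 0 ''
  8: (1,2) 2 'cc'
  9: (2,3) 1 'c'
  10: (3,4) 0 ''
  11: (4,9) 1 'e'
  12: (9,11) 0 ''
  13: (11,5) 2 'fa'
  14: (5,8) 0 ''
  15: (8,10) 1 'g'

n(n+1)/2 = 16·17/2 = 136
Σ LCP = 0 + 1 + 1 + 2 + 1 + 0 + 1 + 0 + 2 + 1 + 0 + 1 + 0 + 2 + 0 + 1 = 13
distinct = 136 − 13 = 123

123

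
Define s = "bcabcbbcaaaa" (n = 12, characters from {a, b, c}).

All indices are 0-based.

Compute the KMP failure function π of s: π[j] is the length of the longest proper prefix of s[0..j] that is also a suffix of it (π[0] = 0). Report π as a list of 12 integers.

π[0] = 0
j=1 s[j]='c': π[1]=0 (border '')
j=2 s[j]='a': π[2]=0 (border '')
j=3 s[j]='b': π[3]=1 (border 'b')
j=4 s[j]='c': π[4]=2 (border 'bc')
j=5 s[j]='b': k: 2→0; π[5]=1 (border 'b')
j=6 s[j]='b': k: 1→0; π[6]=1 (border 'b')
j=7 s[j]='c': π[7]=2 (border 'bc')
j=8 s[j]='a': π[8]=3 (border 'bca')
j=9 s[j]='a': k: 3→0; π[9]=0 (border '')
j=10 s[j]='a': π[10]=0 (border '')
j=11 s[j]='a': π[11]=0 (border '')

[0, 0, 0, 1, 2, 1, 1, 2, 3, 0, 0, 0]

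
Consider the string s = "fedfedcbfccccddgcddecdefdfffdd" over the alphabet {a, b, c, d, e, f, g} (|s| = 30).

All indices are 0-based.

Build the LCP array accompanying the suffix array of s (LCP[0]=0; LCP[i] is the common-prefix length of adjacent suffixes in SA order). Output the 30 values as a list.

[0, 0, 1, 3, 2, 1, 3, 2, 0, 1, 1, 2, 2, 1, 2, 1, 2, 1, 0, 1, 2, 1, 0, 1, 2, 1, 3, 1, 2, 0]

rank | idx | suffix
   0 |   7 | bfccccddgcddecdefdfffdd
   1 |   6 | cbfccccddgcddecdefdfffdd
   2 |   9 | ccccddgcddecdefdfffdd
   3 |  10 | cccddgcddecdefdfffdd
   4 |  11 | ccddgcddecdefdfffdd
   5 |  16 | cddecdefdfffdd
   6 |  12 | cddgcddecdefdfffdd
   7 |  20 | cdefdfffdd
   8 |  29 | d
   9 |   5 | dcbfccccddgcddecdefdfffdd
  10 |  28 | dd
  11 |  17 | ddecdefdfffdd
  12 |  13 | ddgcddecdefdfffdd
  13 |  18 | decdefdfffdd
  14 |  21 | defdfffdd
  15 |   2 | dfedcbfccccddgcddecdefdfffdd
  16 |  24 | dfffdd
  17 |  14 | dgcddecdefdfffdd
  18 |  19 | ecdefdfffdd
  19 |   4 | edcbfccccddgcddecdefdfffdd
  20 |   1 | edfedcbfccccddgcddecdefdfffdd
  21 |  22 | efdfffdd
  22 |   8 | fccccddgcddecdefdfffdd
  23 |  27 | fdd
  24 |  23 | fdfffdd
  25 |   3 | fedcbfccccddgcddecdefdfffdd
  26 |   0 | fedfedcbfccccddgcddecdefdfffdd
  27 |  26 | ffdd
  28 |  25 | fffdd
  29 |  15 | gcddecdefdfffdd

SA = [7, 6, 9, 10, 11, 16, 12, 20, 29, 5, 28, 17, 13, 18, 21, 2, 24, 14, 19, 4, 1, 22, 8, 27, 23, 3, 0, 26, 25, 15]
[i] adj suffixes → lcp
  [1] 7/6 → 0 ('')
  [2] 6/9 → 1 ('c')
  [3] 9/10 → 3 ('ccc')
  [4] 10/11 → 2 ('cc')
  [5] 11/16 → 1 ('c')
  [6] 16/12 → 3 ('cdd')
  [7] 12/20 → 2 ('cd')
  [8] 20/29 → 0 ('')
  [9] 29/5 → 1 ('d')
  [10] 5/28 → 1 ('d')
  [11] 28/17 → 2 ('dd')
  [12] 17/13 → 2 ('dd')
  [13] 13/18 → 1 ('d')
  [14] 18/21 → 2 ('de')
  [15] 21/2 → 1 ('d')
  [16] 2/24 → 2 ('df')
  [17] 24/14 → 1 ('d')
  [18] 14/19 → 0 ('')
  [19] 19/4 → 1 ('e')
  [20] 4/1 → 2 ('ed')
  [21] 1/22 → 1 ('e')
  [22] 22/8 → 0 ('')
  [23] 8/27 → 1 ('f')
  [24] 27/23 → 2 ('fd')
  [25] 23/3 → 1 ('f')
  [26] 3/0 → 3 ('fed')
  [27] 0/26 → 1 ('f')
  [28] 26/25 → 2 ('ff')
  [29] 25/15 → 0 ('')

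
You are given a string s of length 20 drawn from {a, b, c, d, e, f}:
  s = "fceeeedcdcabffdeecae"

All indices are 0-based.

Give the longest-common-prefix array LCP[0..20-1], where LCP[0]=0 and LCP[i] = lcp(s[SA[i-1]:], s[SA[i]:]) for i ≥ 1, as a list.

rank | idx | suffix
   0 |  10 | abffdeecae
   1 |  18 | ae
   2 |  11 | bffdeecae
   3 |   9 | cabffdeecae
   4 |  17 | cae
   5 |   7 | cdcabffdeecae
   6 |   1 | ceeeedcdcabffdeecae
   7 |   8 | dcabffdeecae
   8 |   6 | dcdcabffdeecae
   9 |  14 | deecae
  10 |  19 | e
  11 |  16 | ecae
  12 |   5 | edcdcabffdeecae
  13 |  15 | eecae
  14 |   4 | eedcdcabffdeecae
  15 |   3 | eeedcdcabffdeecae
  16 |   2 | eeeedcdcabffdeecae
  17 |   0 | fceeeedcdcabffdeecae
  18 |  13 | fdeecae
  19 |  12 | ffdeecae

SA = [10, 18, 11, 9, 17, 7, 1, 8, 6, 14, 19, 16, 5, 15, 4, 3, 2, 0, 13, 12]
i: (SA[i-1],SA[i]) lcp shared
  1: (10,18) 1 'a'
  2: (18,11) 0 ''
  3: (11,9) 0 ''
  4: (9,17) 2 'ca'
  5: (17,7) 1 'c'
  6: (7,1) 1 'c'
  7: (1,8) 0 ''
  8: (8,6) 2 'dc'
  9: (6,14) 1 'd'
  10: (14,19) 0 ''
  11: (19,16) 1 'e'
  12: (16,5) 1 'e'
  13: (5,15) 1 'e'
  14: (15,4) 2 'ee'
  15: (4,3) 2 'ee'
  16: (3,2) 3 'eee'
  17: (2,0) 0 ''
  18: (0,13) 1 'f'
  19: (13,12) 1 'f'

[0, 1, 0, 0, 2, 1, 1, 0, 2, 1, 0, 1, 1, 1, 2, 2, 3, 0, 1, 1]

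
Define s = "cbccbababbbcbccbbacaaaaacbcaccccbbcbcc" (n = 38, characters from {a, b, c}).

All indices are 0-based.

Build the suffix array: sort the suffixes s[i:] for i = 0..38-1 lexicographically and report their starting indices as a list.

[19, 20, 21, 22, 5, 7, 17, 23, 27, 4, 6, 16, 15, 8, 32, 9, 25, 33, 10, 35, 1, 12, 37, 18, 26, 3, 14, 31, 24, 34, 0, 11, 36, 2, 13, 30, 29, 28]

sorted suffixes:
  #0 SA[0]=19  'aaaaacbcaccccbbcbcc'
  #1 SA[1]=20  'aaaacbcaccccbbcbcc'
  #2 SA[2]=21  'aaacbcaccccbbcbcc'
  #3 SA[3]=22  'aacbcaccccbbcbcc'
  #4 SA[4]=5  'ababbbcbccbbacaaaaacbcaccccbbcbcc'
  #5 SA[5]=7  'abbbcbccbbacaaaaacbcaccccbbcbcc'
  #6 SA[6]=17  'acaaaaacbcaccccbbcbcc'
  #7 SA[7]=23  'acbcaccccbbcbcc'
  #8 SA[8]=27  'accccbbcbcc'
  #9 SA[9]=4  'bababbbcbccbbacaaaaacbcaccccbbcbcc'
  #10 SA[10]=6  'babbbcbccbbacaaaaacbcaccccbbcbcc'
  #11 SA[11]=16  'bacaaaaacbcaccccbbcbcc'
  #12 SA[12]=15  'bbacaaaaacbcaccccbbcbcc'
  #13 SA[13]=8  'bbbcbccbbacaaaaacbcaccccbbcbcc'
  #14 SA[14]=32  'bbcbcc'
  #15 SA[15]=9  'bbcbccbbacaaaaacbcaccccbbcbcc'
  #16 SA[16]=25  'bcaccccbbcbcc'
  #17 SA[17]=33  'bcbcc'
  #18 SA[18]=10  'bcbccbbacaaaaacbcaccccbbcbcc'
  #19 SA[19]=35  'bcc'
  #20 SA[20]=1  'bccbababbbcbccbbacaaaaacbcaccccbbcbcc'
  #21 SA[21]=12  'bccbbacaaaaacbcaccccbbcbcc'
  #22 SA[22]=37  'c'
  #23 SA[23]=18  'caaaaacbcaccccbbcbcc'
  #24 SA[24]=26  'caccccbbcbcc'
  #25 SA[25]=3  'cbababbbcbccbbacaaaaacbcaccccbbcbcc'
  #26 SA[26]=14  'cbbacaaaaacbcaccccbbcbcc'
  #27 SA[27]=31  'cbbcbcc'
  #28 SA[28]=24  'cbcaccccbbcbcc'
  #29 SA[29]=34  'cbcc'
  #30 SA[30]=0  'cbccbababbbcbccbbacaaaaacbcaccccbbcbcc'
  #31 SA[31]=11  'cbccbbacaaaaacbcaccccbbcbcc'
  #32 SA[32]=36  'cc'
  #33 SA[33]=2  'ccbababbbcbccbbacaaaaacbcaccccbbcbcc'
  #34 SA[34]=13  'ccbbacaaaaacbcaccccbbcbcc'
  #35 SA[35]=30  'ccbbcbcc'
  #36 SA[36]=29  'cccbbcbcc'
  #37 SA[37]=28  'ccccbbcbcc'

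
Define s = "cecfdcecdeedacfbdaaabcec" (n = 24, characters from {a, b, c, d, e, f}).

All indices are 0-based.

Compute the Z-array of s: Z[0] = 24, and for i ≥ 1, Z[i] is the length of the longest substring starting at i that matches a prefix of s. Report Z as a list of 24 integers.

Z[0]=24
i=1: i≥r, start 0; Z[1]=0
i=2: i≥r, start 0; Z[2]=1 scan→box=[2,3)
i=3: i≥r, start 0; Z[3]=0
i=4: i≥r, start 0; Z[4]=0
i=5: i≥r, start 0; Z[5]=3 scan→box=[5,8)
i=6: min(r-i=2, Z[1]=0)=0; Z[6]=0
i=7: min(r-i=1, Z[2]=1)=1; Z[7]=1
i=8: i≥r, start 0; Z[8]=0
i=9: i≥r, start 0; Z[9]=0
i=10: i≥r, start 0; Z[10]=0
i=11: i≥r, start 0; Z[11]=0
i=12: i≥r, start 0; Z[12]=0
i=13: i≥r, start 0; Z[13]=1 scan→box=[13,14)
i=14: i≥r, start 0; Z[14]=0
i=15: i≥r, start 0; Z[15]=0
i=16: i≥r, start 0; Z[16]=0
i=17: i≥r, start 0; Z[17]=0
i=18: i≥r, start 0; Z[18]=0
i=19: i≥r, start 0; Z[19]=0
i=20: i≥r, start 0; Z[20]=0
i=21: i≥r, start 0; Z[21]=3 scan→box=[21,24)
i=22: min(r-i=2, Z[1]=0)=0; Z[22]=0
i=23: min(r-i=1, Z[2]=1)=1; Z[23]=1

[24, 0, 1, 0, 0, 3, 0, 1, 0, 0, 0, 0, 0, 1, 0, 0, 0, 0, 0, 0, 0, 3, 0, 1]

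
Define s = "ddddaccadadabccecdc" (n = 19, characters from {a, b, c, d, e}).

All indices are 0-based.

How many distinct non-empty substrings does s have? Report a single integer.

168

rank | idx | suffix
   0 |  11 | abccecdc
   1 |   4 | accadadabccecdc
   2 |   9 | adabccecdc
   3 |   7 | adadabccecdc
   4 |  12 | bccecdc
   5 |  18 | c
   6 |   6 | cadadabccecdc
   7 |   5 | ccadadabccecdc
   8 |  13 | ccecdc
   9 |  16 | cdc
  10 |  14 | cecdc
  11 |  10 | dabccecdc
  12 |   3 | daccadadabccecdc
  13 |   8 | dadabccecdc
  14 |  17 | dc
  15 |   2 | ddaccadadabccecdc
  16 |   1 | dddaccadadabccecdc
  17 |   0 | ddddaccadadabccecdc
  18 |  15 | ecdc

SA = [11, 4, 9, 7, 12, 18, 6, 5, 13, 16, 14, 10, 3, 8, 17, 2, 1, 0, 15]
i: (SA[i-1],SA[i]) lcp shared
  1: (11,4) 1 'a'
  2: (4,9) 1 'a'
  3: (9,7) 3 'ada'
  4: (7,12) 0 ''
  5: (12,18) 0 ''
  6: (18,6) 1 'c'
  7: (6,5) 1 'c'
  8: (5,13) 2 'cc'
  9: (13,16) 1 'c'
  10: (16,14) 1 'c'
  11: (14,10) 0 ''
  12: (10,3) 2 'da'
  13: (3,8) 2 'da'
  14: (8,17) 1 'd'
  15: (17,2) 1 'd'
  16: (2,1) 2 'dd'
  17: (1,0) 3 'ddd'
  18: (0,15) 0 ''

n(n+1)/2 = 19·20/2 = 190
Σ LCP = 0 + 1 + 1 + 3 + 0 + 0 + 1 + 1 + 2 + 1 + 1 + 0 + 2 + 2 + 1 + 1 + 2 + 3 + 0 = 22
distinct = 190 − 22 = 168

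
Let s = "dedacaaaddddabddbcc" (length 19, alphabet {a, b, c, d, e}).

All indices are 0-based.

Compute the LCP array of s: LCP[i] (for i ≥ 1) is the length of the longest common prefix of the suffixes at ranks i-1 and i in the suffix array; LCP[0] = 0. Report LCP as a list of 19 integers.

[0, 2, 1, 1, 1, 0, 1, 0, 1, 1, 0, 2, 1, 1, 2, 2, 3, 1, 0]

rank | idx | suffix
   0 |   5 | aaaddddabddbcc
   1 |   6 | aaddddabddbcc
   2 |  12 | abddbcc
   3 |   3 | acaaaddddabddbcc
   4 |   7 | addddabddbcc
   5 |  16 | bcc
   6 |  13 | bddbcc
   7 |  18 | c
   8 |   4 | caaaddddabddbcc
   9 |  17 | cc
  10 |  11 | dabddbcc
  11 |   2 | dacaaaddddabddbcc
  12 |  15 | dbcc
  13 |  10 | ddabddbcc
  14 |  14 | ddbcc
  15 |   9 | dddabddbcc
  16 |   8 | ddddabddbcc
  17 |   0 | dedacaaaddddabddbcc
  18 |   1 | edacaaaddddabddbcc

SA = [5, 6, 12, 3, 7, 16, 13, 18, 4, 17, 11, 2, 15, 10, 14, 9, 8, 0, 1]
[i] adj suffixes → lcp
  [1] 5/6 → 2 ('aa')
  [2] 6/12 → 1 ('a')
  [3] 12/3 → 1 ('a')
  [4] 3/7 → 1 ('a')
  [5] 7/16 → 0 ('')
  [6] 16/13 → 1 ('b')
  [7] 13/18 → 0 ('')
  [8] 18/4 → 1 ('c')
  [9] 4/17 → 1 ('c')
  [10] 17/11 → 0 ('')
  [11] 11/2 → 2 ('da')
  [12] 2/15 → 1 ('d')
  [13] 15/10 → 1 ('d')
  [14] 10/14 → 2 ('dd')
  [15] 14/9 → 2 ('dd')
  [16] 9/8 → 3 ('ddd')
  [17] 8/0 → 1 ('d')
  [18] 0/1 → 0 ('')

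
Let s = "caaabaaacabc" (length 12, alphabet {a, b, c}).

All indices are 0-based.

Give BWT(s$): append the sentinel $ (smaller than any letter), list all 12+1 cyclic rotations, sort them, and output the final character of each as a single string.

ccbaaacaaab$a

rank  rotation       last
    0  $caaabaaacabc  c
    1  aaabaaacabc$c  c
    2  aaacabc$caaab  b
    3  aabaaacabc$ca  a
    4  aacabc$caaaba  a
    5  abaaacabc$caa  a
    6  abc$caaabaaac  c
    7  acabc$caaabaa  a
    8  baaacabc$caaa  a
    9  bc$caaabaaaca  a
   10  c$caaabaaacab  b
   11  caaabaaacabc$  $
   12  cabc$caaabaaa  a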